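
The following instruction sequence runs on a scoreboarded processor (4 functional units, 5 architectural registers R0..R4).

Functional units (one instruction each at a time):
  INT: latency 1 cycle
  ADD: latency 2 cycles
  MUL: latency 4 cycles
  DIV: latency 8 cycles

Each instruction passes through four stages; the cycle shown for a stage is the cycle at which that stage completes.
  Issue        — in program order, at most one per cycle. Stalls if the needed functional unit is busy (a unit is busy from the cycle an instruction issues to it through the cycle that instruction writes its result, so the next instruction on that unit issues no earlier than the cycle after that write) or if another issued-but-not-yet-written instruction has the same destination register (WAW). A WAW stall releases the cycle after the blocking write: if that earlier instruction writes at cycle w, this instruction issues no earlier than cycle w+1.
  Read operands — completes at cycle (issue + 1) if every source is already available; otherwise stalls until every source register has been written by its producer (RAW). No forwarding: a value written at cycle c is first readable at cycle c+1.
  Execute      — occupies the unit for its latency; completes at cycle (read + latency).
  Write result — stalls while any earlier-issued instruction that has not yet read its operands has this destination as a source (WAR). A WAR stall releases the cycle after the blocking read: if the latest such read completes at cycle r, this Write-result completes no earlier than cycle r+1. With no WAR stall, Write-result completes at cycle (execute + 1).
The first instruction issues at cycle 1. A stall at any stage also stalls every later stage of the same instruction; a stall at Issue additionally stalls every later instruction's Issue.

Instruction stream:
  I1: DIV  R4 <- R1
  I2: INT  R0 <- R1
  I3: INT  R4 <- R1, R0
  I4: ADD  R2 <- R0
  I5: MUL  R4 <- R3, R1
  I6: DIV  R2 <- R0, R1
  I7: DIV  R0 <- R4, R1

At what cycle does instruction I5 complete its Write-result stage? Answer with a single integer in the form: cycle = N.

[1] I1 issues→DIV
[2] I1 reads · I2 issues→INT
[3] I2 reads
[4] I2 exec-done
[5] I2 writes R0
[10] I1 exec-done
[11] I1 writes R4
[12] I3 issues→INT
[13] I3 reads · I4 issues→ADD
[14] I3 exec-done · I4 reads
[15] I3 writes R4
[16] I4 exec-done · I5 issues→MUL
[17] I4 writes R2 · I5 reads
[18] I6 issues→DIV
[19] I6 reads
[21] I5 exec-done
[22] I5 writes R4
[27] I6 exec-done
[28] I6 writes R2
[29] I7 issues→DIV
[30] I7 reads
[38] I7 exec-done
[39] I7 writes R0

cycle = 22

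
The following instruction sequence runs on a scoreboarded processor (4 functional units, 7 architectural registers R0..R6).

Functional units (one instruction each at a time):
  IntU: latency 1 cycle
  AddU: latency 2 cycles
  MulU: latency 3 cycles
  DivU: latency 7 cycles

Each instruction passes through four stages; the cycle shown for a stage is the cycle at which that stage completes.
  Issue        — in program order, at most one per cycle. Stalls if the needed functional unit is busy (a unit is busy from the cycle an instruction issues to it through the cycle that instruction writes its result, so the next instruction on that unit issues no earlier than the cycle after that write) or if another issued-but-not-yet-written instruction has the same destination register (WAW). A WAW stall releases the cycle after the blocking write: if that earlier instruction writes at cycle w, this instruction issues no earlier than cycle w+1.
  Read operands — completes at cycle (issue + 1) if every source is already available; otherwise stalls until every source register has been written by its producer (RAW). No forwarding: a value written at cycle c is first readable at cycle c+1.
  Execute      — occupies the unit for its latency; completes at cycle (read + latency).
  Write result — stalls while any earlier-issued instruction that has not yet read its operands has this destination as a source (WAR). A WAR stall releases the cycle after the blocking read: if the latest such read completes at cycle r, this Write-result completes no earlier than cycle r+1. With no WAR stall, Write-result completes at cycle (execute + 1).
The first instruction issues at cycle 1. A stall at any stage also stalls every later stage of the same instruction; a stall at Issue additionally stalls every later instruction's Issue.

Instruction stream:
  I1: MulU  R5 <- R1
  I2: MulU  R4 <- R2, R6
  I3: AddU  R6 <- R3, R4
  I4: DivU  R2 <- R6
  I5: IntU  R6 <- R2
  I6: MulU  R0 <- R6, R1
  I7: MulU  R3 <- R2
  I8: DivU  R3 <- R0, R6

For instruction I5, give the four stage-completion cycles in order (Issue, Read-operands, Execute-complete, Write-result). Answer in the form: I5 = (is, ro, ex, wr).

I5 = (17, 26, 27, 28)

t=1  I1 issues→MulU
t=2  I1 reads
t=5  I1 exec-done
t=6  I1 writes R5
t=7  I2 issues→MulU
t=8  I2 reads | I3 issues→AddU
t=9  I4 issues→DivU
t=11  I2 exec-done
t=12  I2 writes R4
t=13  I3 reads
t=15  I3 exec-done
t=16  I3 writes R6
t=17  I4 reads | I5 issues→IntU
t=18  I6 issues→MulU
t=24  I4 exec-done
t=25  I4 writes R2
t=26  I5 reads
t=27  I5 exec-done
t=28  I5 writes R6
t=29  I6 reads
t=32  I6 exec-done
t=33  I6 writes R0
t=34  I7 issues→MulU
t=35  I7 reads
t=38  I7 exec-done
t=39  I7 writes R3
t=40  I8 issues→DivU
t=41  I8 reads
t=48  I8 exec-done
t=49  I8 writes R3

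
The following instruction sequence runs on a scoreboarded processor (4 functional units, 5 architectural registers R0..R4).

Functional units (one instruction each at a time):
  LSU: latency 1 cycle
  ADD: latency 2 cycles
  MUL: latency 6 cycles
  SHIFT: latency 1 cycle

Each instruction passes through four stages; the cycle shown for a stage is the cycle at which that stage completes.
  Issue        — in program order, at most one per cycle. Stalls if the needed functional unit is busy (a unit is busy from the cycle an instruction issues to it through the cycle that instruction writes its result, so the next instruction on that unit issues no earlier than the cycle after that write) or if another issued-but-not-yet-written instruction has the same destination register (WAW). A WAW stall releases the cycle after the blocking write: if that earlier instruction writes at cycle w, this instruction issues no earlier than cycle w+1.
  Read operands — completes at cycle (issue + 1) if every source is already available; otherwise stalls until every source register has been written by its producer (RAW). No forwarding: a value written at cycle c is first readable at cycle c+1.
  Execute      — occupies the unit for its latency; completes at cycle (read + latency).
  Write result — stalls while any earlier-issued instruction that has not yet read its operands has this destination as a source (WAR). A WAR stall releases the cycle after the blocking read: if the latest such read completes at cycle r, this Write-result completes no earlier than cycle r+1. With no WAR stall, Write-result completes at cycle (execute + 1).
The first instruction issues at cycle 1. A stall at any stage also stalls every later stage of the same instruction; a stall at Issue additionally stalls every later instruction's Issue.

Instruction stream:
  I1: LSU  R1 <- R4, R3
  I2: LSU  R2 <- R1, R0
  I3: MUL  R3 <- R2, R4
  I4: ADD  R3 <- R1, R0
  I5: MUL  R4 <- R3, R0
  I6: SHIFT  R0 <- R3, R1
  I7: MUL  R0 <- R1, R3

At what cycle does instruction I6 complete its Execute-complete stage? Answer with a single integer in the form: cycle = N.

1) issue 1, read 2, done 3, write 4
2) issue 5, read 6, done 7, write 8  <struct: LSU busy until I1 writes@4>
3) issue 6, read 9, done 15, write 16  <RAW R2: wait I2 write@8>
4) issue 17, read 18, done 20, write 21  <WAW R3: wait I3 write@16>
5) issue 18, read 22, done 28, write 29  <RAW R3: wait I4 write@21>
6) issue 19, read 22, done 23, write 24  <RAW R3: wait I4 write@21>
7) issue 30, read 31, done 37, write 38  <struct: MUL busy until I5 writes@29>

cycle = 23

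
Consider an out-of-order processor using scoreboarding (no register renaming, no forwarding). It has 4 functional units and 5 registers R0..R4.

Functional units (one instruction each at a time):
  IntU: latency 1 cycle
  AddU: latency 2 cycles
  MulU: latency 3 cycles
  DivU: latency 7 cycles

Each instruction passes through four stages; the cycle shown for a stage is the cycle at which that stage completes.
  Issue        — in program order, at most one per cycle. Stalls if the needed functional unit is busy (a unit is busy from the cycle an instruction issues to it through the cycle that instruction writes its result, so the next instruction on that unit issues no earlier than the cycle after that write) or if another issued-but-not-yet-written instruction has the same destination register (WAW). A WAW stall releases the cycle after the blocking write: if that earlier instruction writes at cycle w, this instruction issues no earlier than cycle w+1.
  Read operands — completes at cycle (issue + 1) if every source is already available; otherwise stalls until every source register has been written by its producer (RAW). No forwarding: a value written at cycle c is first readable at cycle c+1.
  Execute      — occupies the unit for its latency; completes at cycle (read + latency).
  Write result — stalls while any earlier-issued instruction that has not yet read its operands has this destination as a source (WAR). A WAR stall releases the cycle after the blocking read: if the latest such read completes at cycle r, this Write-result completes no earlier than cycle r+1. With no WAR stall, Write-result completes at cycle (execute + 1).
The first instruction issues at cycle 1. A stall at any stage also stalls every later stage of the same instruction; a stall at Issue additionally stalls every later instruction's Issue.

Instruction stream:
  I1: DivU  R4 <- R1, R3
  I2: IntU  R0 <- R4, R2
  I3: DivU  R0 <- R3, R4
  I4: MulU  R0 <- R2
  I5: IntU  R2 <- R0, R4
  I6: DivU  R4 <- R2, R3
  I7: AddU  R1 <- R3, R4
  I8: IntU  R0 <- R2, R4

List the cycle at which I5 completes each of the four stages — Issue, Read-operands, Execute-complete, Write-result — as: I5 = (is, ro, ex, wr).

1) issue 1, read 2, done 9, write 10
2) issue 2, read 11, done 12, write 13  <RAW R4: wait I1 write@10>
3) issue 14, read 15, done 22, write 23  <WAW R0: wait I2 write@13>
4) issue 24, read 25, done 28, write 29  <WAW R0: wait I3 write@23>
5) issue 25, read 30, done 31, write 32  <RAW R0: wait I4 write@29>
6) issue 26, read 33, done 40, write 41  <RAW R2: wait I5 write@32>
7) issue 27, read 42, done 44, write 45  <RAW R4: wait I6 write@41>
8) issue 33, read 42, done 43, write 44  <struct: IntU busy until I5 writes@32 / RAW R4: wait I6 write@41>

I5 = (25, 30, 31, 32)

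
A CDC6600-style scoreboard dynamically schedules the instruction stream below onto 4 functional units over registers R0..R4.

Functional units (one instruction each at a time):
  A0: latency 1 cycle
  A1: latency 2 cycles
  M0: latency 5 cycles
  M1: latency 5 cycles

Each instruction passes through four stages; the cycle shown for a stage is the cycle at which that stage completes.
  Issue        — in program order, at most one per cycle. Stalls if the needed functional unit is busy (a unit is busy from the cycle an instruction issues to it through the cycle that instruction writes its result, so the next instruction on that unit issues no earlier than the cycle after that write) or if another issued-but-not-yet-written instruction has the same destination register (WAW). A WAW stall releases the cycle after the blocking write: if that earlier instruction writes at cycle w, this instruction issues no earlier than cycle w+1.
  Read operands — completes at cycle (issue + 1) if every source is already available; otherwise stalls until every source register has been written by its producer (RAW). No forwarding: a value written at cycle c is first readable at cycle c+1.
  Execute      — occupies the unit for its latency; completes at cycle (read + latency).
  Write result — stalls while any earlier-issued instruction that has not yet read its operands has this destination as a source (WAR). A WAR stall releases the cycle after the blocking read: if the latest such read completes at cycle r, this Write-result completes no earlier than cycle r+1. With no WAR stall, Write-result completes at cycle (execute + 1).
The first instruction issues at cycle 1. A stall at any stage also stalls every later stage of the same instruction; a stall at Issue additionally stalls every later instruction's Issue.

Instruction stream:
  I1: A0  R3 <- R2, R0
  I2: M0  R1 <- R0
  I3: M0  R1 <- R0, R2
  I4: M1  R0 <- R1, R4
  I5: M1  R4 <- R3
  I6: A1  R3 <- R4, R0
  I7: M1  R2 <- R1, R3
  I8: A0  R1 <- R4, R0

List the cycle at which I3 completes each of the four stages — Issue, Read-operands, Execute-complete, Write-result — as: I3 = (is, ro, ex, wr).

I3 = (10, 11, 16, 17)

c1: issue I1 (A0)
c2: I1 read-ops; issue I2 (M0)
c3: I1 finished on A0; I2 read-ops
c4: I1→R3
c8: I2 finished on M0
c9: I2→R1
c10: issue I3 (M0)
c11: I3 read-ops; issue I4 (M1)
c16: I3 finished on M0
c17: I3→R1
c18: I4 read-ops
c23: I4 finished on M1
c24: I4→R0
c25: issue I5 (M1)
c26: I5 read-ops; issue I6 (A1)
c31: I5 finished on M1
c32: I5→R4
c33: I6 read-ops; issue I7 (M1)
c34: issue I8 (A0)
c35: I6 finished on A1; I8 read-ops
c36: I6→R3; I8 finished on A0
c37: I7 read-ops
c38: I8→R1
c42: I7 finished on M1
c43: I7→R2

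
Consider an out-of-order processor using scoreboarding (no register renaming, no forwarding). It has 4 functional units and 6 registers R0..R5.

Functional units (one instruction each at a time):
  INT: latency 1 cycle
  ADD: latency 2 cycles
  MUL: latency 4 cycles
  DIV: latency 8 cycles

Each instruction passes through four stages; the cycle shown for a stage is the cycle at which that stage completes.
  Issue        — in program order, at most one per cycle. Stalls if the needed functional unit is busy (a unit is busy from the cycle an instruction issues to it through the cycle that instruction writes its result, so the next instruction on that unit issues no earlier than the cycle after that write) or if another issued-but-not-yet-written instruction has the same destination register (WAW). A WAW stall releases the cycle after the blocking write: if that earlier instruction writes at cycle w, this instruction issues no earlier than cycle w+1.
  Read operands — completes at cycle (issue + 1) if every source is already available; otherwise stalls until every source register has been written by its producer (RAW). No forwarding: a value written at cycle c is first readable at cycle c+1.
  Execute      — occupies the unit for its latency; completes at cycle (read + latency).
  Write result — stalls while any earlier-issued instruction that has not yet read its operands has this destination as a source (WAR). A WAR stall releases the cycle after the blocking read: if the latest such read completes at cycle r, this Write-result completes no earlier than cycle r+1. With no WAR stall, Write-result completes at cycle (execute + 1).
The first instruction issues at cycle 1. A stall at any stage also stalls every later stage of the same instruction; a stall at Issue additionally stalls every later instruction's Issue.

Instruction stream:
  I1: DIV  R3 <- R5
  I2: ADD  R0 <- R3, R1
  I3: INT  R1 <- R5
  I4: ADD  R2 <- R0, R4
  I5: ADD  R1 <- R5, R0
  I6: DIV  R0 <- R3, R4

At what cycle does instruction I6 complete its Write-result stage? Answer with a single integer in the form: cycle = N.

c1: I1 issues→DIV
c2: I1 reads · I2 issues→ADD
c3: I3 issues→INT
c4: I3 reads
c5: I3 exec-done
c10: I1 exec-done
c11: I1 writes R3
c12: I2 reads
c13: I3 writes R1
c14: I2 exec-done
c15: I2 writes R0
c16: I4 issues→ADD
c17: I4 reads
c19: I4 exec-done
c20: I4 writes R2
c21: I5 issues→ADD
c22: I5 reads · I6 issues→DIV
c23: I6 reads
c24: I5 exec-done
c25: I5 writes R1
c31: I6 exec-done
c32: I6 writes R0

cycle = 32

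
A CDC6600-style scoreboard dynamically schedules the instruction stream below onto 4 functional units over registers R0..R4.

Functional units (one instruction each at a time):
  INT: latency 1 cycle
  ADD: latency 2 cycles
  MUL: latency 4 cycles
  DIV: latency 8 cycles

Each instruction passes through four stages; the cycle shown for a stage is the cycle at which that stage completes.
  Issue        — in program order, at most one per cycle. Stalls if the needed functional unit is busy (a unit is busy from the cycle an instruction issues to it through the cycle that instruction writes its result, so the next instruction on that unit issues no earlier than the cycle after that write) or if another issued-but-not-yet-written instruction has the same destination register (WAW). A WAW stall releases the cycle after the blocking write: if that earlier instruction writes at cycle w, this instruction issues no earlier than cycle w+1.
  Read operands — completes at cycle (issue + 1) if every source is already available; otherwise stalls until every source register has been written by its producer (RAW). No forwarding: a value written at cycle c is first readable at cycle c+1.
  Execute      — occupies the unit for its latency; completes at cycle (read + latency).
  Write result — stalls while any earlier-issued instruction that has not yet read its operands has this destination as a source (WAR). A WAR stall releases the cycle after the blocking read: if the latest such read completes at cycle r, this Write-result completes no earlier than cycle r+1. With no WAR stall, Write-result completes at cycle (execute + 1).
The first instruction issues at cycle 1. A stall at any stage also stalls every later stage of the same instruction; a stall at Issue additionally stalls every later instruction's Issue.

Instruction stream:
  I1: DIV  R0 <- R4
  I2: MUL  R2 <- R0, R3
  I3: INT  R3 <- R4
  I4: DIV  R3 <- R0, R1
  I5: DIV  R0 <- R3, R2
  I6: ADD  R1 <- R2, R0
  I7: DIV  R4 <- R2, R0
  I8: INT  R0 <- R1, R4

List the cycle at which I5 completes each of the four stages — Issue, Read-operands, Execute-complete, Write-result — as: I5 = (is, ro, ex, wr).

I5 = (25, 26, 34, 35)

1) issue 1, read 2, done 10, write 11
2) issue 2, read 12, done 16, write 17  <RAW R0: wait I1 write@11>
3) issue 3, read 4, done 5, write 13  <WAR R3: wait I2 read@12>
4) issue 14, read 15, done 23, write 24  <WAW R3: wait I3 write@13>
5) issue 25, read 26, done 34, write 35  <struct: DIV busy until I4 writes@24>
6) issue 26, read 36, done 38, write 39  <RAW R0: wait I5 write@35>
7) issue 36, read 37, done 45, write 46  <struct: DIV busy until I5 writes@35>
8) issue 37, read 47, done 48, write 49  <RAW R4: wait I7 write@46>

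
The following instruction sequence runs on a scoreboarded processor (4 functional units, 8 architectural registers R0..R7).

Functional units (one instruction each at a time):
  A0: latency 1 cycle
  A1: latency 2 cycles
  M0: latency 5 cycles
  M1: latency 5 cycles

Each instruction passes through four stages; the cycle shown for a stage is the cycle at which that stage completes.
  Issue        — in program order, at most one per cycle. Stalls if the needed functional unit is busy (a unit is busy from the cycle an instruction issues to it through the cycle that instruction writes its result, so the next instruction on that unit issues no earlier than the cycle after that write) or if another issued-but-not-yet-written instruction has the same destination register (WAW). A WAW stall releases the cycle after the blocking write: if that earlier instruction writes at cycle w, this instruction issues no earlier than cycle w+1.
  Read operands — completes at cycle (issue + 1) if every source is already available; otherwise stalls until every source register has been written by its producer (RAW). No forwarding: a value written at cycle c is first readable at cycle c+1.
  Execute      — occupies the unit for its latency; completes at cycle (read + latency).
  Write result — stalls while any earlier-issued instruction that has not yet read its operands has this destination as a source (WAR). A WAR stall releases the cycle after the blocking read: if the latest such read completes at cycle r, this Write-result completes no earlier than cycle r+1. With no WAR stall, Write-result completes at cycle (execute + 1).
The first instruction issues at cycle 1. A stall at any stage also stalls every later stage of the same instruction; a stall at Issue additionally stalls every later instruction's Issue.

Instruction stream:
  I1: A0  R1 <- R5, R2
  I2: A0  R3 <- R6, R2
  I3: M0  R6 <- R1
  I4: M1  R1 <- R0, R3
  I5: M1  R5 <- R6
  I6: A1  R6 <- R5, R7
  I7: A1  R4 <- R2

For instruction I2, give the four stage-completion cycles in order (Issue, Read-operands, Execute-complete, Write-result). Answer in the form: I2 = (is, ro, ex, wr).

I1 -> (1, 2, 3, 4)
I2 -> (5, 6, 7, 8)  // struct: A0 busy until I1 writes@4
I3 -> (6, 7, 12, 13)
I4 -> (7, 9, 14, 15)  // RAW R3: wait I2 write@8
I5 -> (16, 17, 22, 23)  // struct: M1 busy until I4 writes@15
I6 -> (17, 24, 26, 27)  // RAW R5: wait I5 write@23
I7 -> (28, 29, 31, 32)  // struct: A1 busy until I6 writes@27

I2 = (5, 6, 7, 8)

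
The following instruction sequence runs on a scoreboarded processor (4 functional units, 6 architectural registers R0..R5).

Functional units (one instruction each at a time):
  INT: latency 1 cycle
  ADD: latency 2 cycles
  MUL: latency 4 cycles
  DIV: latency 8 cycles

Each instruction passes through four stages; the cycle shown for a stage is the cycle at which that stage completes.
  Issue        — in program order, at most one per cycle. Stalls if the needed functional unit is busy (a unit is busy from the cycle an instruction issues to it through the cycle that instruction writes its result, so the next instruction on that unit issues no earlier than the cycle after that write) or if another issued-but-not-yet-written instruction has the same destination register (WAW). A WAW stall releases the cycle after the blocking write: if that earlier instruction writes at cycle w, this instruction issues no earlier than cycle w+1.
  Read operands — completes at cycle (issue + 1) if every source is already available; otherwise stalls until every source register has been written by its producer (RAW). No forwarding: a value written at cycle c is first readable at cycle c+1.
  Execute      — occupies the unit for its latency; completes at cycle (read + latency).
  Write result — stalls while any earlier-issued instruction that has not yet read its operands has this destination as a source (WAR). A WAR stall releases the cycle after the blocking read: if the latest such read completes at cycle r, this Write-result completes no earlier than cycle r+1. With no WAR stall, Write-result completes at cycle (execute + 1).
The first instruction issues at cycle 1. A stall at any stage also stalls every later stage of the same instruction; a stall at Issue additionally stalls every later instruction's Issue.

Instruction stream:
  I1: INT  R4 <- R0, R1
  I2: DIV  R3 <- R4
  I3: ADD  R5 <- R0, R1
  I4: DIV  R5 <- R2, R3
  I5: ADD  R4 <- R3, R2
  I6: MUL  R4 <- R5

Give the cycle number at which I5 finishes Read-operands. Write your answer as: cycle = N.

cycle = 17

cycle 1: I1→INT
cycle 2: I1 RO; I2→DIV
cycle 3: I1 EX; I3→ADD
cycle 4: I1 WR R4; I3 RO
cycle 5: I2 RO
cycle 6: I3 EX
cycle 7: I3 WR R5
cycle 13: I2 EX
cycle 14: I2 WR R3
cycle 15: I4→DIV
cycle 16: I4 RO; I5→ADD
cycle 17: I5 RO
cycle 19: I5 EX
cycle 20: I5 WR R4
cycle 21: I6→MUL
cycle 24: I4 EX
cycle 25: I4 WR R5
cycle 26: I6 RO
cycle 30: I6 EX
cycle 31: I6 WR R4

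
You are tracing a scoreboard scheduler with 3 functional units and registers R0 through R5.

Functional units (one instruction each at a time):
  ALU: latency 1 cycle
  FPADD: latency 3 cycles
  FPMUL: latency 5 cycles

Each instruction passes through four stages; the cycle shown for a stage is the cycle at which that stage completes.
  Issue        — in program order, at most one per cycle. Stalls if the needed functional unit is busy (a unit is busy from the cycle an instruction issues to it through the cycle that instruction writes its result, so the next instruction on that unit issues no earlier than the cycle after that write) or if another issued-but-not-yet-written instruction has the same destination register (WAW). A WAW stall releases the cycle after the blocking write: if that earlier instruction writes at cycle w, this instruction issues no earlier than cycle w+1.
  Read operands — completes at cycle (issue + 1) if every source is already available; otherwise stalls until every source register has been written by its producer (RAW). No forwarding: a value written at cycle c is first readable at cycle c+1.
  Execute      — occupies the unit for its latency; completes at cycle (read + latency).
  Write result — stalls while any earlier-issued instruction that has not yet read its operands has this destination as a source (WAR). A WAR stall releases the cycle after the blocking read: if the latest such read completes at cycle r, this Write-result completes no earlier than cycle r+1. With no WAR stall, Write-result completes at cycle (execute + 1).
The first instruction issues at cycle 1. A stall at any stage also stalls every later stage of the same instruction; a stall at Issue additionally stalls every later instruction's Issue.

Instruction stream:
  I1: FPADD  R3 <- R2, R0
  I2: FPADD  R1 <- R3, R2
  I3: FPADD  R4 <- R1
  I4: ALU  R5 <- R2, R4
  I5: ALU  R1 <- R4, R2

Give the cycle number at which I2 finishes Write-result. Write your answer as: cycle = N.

  I1 | 1 | 2 | 5 | 6
  I2 | 7 | 8 | 11 | 12   struct: FPADD busy until I1 writes@6
  I3 | 13 | 14 | 17 | 18   struct: FPADD busy until I2 writes@12
  I4 | 14 | 19 | 20 | 21   RAW R4: wait I3 write@18
  I5 | 22 | 23 | 24 | 25   struct: ALU busy until I4 writes@21

cycle = 12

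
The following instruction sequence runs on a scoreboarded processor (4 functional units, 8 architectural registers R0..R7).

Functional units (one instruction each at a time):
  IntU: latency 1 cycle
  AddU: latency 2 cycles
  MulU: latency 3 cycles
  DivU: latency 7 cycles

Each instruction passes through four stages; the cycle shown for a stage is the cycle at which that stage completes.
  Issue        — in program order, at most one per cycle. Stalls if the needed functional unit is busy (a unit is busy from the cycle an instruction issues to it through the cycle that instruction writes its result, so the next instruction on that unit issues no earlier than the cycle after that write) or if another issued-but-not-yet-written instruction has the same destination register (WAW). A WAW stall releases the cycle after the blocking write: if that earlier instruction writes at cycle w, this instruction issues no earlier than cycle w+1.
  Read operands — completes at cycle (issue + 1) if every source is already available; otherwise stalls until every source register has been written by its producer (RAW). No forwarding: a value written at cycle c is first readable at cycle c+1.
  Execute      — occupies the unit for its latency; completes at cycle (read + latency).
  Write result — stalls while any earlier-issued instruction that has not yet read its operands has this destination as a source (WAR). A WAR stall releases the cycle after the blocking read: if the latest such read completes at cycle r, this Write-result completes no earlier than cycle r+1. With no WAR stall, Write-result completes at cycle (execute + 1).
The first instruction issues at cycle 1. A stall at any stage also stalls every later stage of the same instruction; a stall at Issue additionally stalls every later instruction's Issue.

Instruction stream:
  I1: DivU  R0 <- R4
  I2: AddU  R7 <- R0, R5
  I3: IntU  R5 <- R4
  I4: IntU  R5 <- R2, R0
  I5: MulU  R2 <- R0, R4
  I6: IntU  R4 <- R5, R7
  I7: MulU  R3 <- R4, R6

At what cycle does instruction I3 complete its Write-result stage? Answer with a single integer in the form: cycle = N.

1) issue 1, read 2, done 9, write 10
2) issue 2, read 11, done 13, write 14  <RAW R0: wait I1 write@10>
3) issue 3, read 4, done 5, write 12  <WAR R5: wait I2 read@11>
4) issue 13, read 14, done 15, write 16  <struct: IntU busy until I3 writes@12>
5) issue 14, read 15, done 18, write 19
6) issue 17, read 18, done 19, write 20  <struct: IntU busy until I4 writes@16>
7) issue 20, read 21, done 24, write 25  <struct: MulU busy until I5 writes@19>

cycle = 12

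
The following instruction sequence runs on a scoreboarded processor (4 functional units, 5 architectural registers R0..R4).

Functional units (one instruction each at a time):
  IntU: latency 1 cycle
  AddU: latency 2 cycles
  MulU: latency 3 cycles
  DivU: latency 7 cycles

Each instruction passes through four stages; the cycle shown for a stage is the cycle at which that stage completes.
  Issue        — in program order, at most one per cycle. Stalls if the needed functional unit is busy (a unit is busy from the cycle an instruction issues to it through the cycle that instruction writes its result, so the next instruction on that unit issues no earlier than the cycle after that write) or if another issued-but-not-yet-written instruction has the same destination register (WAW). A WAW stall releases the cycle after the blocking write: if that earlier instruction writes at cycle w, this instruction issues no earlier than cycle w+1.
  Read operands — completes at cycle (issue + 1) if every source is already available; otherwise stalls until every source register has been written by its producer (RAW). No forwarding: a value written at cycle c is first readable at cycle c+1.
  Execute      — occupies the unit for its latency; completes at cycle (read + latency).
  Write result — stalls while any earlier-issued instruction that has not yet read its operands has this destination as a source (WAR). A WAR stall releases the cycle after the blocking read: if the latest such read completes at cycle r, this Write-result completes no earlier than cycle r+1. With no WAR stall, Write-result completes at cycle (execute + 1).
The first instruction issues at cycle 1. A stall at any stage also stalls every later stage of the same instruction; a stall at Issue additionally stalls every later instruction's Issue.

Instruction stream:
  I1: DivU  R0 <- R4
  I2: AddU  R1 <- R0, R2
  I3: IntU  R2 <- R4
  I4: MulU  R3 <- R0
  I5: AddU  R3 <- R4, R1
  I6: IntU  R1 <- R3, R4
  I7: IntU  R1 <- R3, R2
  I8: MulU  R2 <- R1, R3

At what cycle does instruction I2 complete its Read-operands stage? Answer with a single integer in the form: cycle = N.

cycle = 11

I1: IS=1 RO=2 EX=9 WR=10
I2: IS=2 RO=11 EX=13 WR=14  [RAW R0: wait I1 write@10]
I3: IS=3 RO=4 EX=5 WR=12  [WAR R2: wait I2 read@11]
I4: IS=4 RO=11 EX=14 WR=15  [RAW R0: wait I1 write@10]
I5: IS=16 RO=17 EX=19 WR=20  [WAW R3: wait I4 write@15]
I6: IS=17 RO=21 EX=22 WR=23  [RAW R3: wait I5 write@20]
I7: IS=24 RO=25 EX=26 WR=27  [struct: IntU busy until I6 writes@23]
I8: IS=25 RO=28 EX=31 WR=32  [RAW R1: wait I7 write@27]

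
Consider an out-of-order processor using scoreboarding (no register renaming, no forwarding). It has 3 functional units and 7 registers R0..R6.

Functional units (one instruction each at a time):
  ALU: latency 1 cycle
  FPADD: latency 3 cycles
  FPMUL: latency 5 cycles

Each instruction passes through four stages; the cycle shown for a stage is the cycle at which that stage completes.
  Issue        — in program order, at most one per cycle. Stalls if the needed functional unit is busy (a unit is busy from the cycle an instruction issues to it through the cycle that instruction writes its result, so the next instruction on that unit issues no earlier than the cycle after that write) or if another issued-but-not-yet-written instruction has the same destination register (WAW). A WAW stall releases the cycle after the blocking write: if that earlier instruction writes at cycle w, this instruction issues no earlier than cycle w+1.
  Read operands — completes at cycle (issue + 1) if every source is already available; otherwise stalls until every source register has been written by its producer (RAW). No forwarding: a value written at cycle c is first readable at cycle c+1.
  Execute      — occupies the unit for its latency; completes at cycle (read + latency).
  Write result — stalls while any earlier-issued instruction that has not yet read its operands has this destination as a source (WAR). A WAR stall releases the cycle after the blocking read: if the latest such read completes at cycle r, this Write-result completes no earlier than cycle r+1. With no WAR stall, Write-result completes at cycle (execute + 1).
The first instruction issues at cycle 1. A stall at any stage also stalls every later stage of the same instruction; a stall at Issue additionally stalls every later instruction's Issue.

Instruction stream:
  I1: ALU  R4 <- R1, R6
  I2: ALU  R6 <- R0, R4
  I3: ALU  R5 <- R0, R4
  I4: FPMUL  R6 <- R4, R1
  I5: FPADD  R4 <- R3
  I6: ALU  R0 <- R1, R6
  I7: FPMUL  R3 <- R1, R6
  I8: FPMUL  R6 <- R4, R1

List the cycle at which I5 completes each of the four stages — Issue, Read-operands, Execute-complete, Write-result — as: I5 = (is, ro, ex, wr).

c1: I1 dispatched to ALU
c2: I1 operands ready
c3: I1 complete
c4: R4←I1
c5: I2 dispatched to ALU
c6: I2 operands ready
c7: I2 complete
c8: R6←I2
c9: I3 dispatched to ALU
c10: I3 operands ready | I4 dispatched to FPMUL
c11: I3 complete | I4 operands ready | I5 dispatched to FPADD
c12: R5←I3 | I5 operands ready
c13: I6 dispatched to ALU
c15: I5 complete
c16: I4 complete | R4←I5
c17: R6←I4
c18: I6 operands ready | I7 dispatched to FPMUL
c19: I6 complete | I7 operands ready
c20: R0←I6
c24: I7 complete
c25: R3←I7
c26: I8 dispatched to FPMUL
c27: I8 operands ready
c32: I8 complete
c33: R6←I8

I5 = (11, 12, 15, 16)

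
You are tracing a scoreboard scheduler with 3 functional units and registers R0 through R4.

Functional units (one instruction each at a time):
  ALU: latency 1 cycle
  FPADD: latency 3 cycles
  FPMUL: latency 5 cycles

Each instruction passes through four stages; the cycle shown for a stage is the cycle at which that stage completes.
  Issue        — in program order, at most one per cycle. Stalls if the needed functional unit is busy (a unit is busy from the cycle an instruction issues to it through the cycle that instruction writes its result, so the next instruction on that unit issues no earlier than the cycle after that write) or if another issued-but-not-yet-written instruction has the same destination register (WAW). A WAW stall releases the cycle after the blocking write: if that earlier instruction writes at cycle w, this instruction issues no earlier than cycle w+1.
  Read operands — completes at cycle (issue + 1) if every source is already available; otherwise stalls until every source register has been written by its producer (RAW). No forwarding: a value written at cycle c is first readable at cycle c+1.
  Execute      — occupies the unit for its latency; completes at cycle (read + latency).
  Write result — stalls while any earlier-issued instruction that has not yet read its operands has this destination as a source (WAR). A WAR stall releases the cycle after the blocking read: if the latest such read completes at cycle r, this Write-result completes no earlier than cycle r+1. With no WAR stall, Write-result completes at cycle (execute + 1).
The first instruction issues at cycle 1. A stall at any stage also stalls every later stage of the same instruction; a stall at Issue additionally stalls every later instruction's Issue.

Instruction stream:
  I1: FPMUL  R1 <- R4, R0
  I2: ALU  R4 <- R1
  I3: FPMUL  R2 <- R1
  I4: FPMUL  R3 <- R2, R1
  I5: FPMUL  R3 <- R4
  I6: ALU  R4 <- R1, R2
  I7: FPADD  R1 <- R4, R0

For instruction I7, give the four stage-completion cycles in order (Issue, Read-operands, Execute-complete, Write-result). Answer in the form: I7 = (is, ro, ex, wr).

  I1 | 1 | 2 | 7 | 8
  I2 | 2 | 9 | 10 | 11   RAW R1: wait I1 write@8
  I3 | 9 | 10 | 15 | 16   struct: FPMUL busy until I1 writes@8
  I4 | 17 | 18 | 23 | 24   struct: FPMUL busy until I3 writes@16
  I5 | 25 | 26 | 31 | 32   struct: FPMUL busy until I4 writes@24
  I6 | 26 | 27 | 28 | 29
  I7 | 27 | 30 | 33 | 34   RAW R4: wait I6 write@29

I7 = (27, 30, 33, 34)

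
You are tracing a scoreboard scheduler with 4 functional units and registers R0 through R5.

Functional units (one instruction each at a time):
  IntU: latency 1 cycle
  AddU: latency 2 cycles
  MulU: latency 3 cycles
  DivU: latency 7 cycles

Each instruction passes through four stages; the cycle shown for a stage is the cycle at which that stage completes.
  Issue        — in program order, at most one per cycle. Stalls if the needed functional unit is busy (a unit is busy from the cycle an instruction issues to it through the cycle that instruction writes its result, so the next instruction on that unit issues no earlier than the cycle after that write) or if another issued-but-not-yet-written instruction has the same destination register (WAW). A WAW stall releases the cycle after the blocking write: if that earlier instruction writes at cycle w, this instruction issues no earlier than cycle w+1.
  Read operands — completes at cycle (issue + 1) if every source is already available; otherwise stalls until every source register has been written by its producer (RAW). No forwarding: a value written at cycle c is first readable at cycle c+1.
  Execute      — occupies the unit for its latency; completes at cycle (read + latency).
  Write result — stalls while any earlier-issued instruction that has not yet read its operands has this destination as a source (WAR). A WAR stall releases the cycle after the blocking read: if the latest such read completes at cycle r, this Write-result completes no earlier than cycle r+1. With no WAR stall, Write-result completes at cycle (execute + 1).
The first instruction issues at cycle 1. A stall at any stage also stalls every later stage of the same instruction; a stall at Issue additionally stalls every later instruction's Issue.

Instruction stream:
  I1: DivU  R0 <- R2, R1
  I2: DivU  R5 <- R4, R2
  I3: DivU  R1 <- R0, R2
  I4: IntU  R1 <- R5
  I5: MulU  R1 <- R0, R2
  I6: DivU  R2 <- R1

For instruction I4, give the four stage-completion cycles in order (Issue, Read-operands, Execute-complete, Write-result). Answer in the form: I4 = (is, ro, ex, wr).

I1 -> (1, 2, 9, 10)
I2 -> (11, 12, 19, 20)  // struct: DivU busy until I1 writes@10
I3 -> (21, 22, 29, 30)  // struct: DivU busy until I2 writes@20
I4 -> (31, 32, 33, 34)  // WAW R1: wait I3 write@30
I5 -> (35, 36, 39, 40)  // WAW R1: wait I4 write@34
I6 -> (36, 41, 48, 49)  // RAW R1: wait I5 write@40

I4 = (31, 32, 33, 34)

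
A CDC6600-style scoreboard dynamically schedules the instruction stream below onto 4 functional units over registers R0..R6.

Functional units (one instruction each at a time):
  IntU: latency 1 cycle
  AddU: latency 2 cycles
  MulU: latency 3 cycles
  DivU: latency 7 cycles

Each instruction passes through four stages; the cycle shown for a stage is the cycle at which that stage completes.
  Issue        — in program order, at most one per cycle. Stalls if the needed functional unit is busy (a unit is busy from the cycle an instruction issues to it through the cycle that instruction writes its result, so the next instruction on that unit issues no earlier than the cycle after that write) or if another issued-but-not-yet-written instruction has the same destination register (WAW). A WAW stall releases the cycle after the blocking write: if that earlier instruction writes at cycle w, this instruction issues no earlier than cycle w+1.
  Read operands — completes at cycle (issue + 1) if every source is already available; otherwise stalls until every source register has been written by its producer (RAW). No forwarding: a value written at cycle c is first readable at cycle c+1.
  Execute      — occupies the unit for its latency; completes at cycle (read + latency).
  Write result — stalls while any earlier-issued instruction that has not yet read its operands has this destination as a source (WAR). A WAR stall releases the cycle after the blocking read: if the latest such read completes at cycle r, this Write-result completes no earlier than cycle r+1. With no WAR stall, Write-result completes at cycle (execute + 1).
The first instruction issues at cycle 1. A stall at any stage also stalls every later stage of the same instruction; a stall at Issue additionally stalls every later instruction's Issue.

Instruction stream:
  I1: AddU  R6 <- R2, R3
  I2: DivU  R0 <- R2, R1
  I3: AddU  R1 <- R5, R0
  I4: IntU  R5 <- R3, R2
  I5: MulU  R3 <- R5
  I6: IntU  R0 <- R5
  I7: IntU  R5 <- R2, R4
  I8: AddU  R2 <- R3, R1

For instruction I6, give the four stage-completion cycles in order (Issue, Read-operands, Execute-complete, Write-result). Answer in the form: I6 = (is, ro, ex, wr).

[I1] 1/2/4/5
[I2] 2/3/10/11
[I3] 6/12/14/15  (struct: AddU busy until I1 writes@5; RAW R0: wait I2 write@11)
[I4] 7/8/9/13  (WAR R5: wait I3 read@12)
[I5] 8/14/17/18  (RAW R5: wait I4 write@13)
[I6] 14/15/16/17  (struct: IntU busy until I4 writes@13)
[I7] 18/19/20/21  (struct: IntU busy until I6 writes@17)
[I8] 19/20/22/23

I6 = (14, 15, 16, 17)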